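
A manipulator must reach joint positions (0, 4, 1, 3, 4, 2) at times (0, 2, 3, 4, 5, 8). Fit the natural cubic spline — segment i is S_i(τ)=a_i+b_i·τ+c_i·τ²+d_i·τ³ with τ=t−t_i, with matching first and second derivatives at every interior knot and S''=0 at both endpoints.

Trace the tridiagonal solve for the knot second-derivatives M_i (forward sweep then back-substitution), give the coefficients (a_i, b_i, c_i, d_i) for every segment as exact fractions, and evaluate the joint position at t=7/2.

Δ: Δ0=2, Δ1=-3, Δ2=2, Δ3=1, Δ4=-2/3
row 1: diag=6, rhs=-30; c'=1/6, d'=-5
row 2: denom=4−1·1/6=23/6; d'=(30−1·-5)/(23/6)=210/23
row 3: denom=4−1·6/23=86/23; d'=(-6−1·210/23)/(86/23)=-174/43
row 4: denom=8−1·23/86=665/86; d'=(-10−1·-174/43)/(665/86)=-512/665
back: M4=-512/665
back: M3=-174/43−23/86·-512/665=-2554/665
back: M2=210/23−6/23·-2554/665=6738/665
back: M1=-5−1/6·6738/665=-4448/665
M: M0=0, M1=-4448/665, M2=6738/665, M3=-2554/665, M4=-512/665, M5=0
seg 0: a=0, c=M0/2=0, d=(M1−M0)/(6·2)=-1112/1995, b=Δ0−h0·(2M0+M1)/6=8438/1995
seg 1: a=4, c=M1/2=-2224/665, d=(M2−M1)/(6·1)=799/285, b=Δ1−h1·(2M1+M2)/6=-4906/1995
seg 2: a=1, c=M2/2=3369/665, d=(M3−M2)/(6·1)=-4646/1995, b=Δ2−h2·(2M2+M3)/6=-1471/1995
seg 3: a=3, c=M3/2=-1277/665, d=(M4−M3)/(6·1)=1021/1995, b=Δ3−h3·(2M3+M4)/6=961/399
seg 4: a=4, c=M4/2=-256/665, d=(M5−M4)/(6·3)=256/5985, b=Δ4−h4·(2M4+M5)/6=206/1995
t_q=7/2 → seg 2, τ=1/2; S=1+-1471/1995·τ+3369/665·τ²+-4646/1995·τ³=2137/1330

  seg 0: a=0 b=8438/1995 c=0 d=-1112/1995
  seg 1: a=4 b=-4906/1995 c=-2224/665 d=799/285
  seg 2: a=1 b=-1471/1995 c=3369/665 d=-4646/1995
  seg 3: a=3 b=961/399 c=-1277/665 d=1021/1995
  seg 4: a=4 b=206/1995 c=-256/665 d=256/5985
S(7/2) = 2137/1330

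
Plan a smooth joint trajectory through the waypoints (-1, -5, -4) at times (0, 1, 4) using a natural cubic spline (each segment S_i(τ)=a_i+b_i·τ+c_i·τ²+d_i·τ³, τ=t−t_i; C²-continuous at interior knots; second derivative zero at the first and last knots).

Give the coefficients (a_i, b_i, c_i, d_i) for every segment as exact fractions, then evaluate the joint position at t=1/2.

  seg 0: a=-1 b=-109/24 c=0 d=13/24
  seg 1: a=-5 b=-35/12 c=13/8 d=-13/72
S(1/2) = -205/64

Δ: Δ0=-4, Δ1=1/3
row 1: diag=8, rhs=26; c'=3/8, d'=13/4
back: M1=13/4
M: M0=0, M1=13/4, M2=0
seg 0: a=-1, c=M0/2=0, d=(M1−M0)/(6·1)=13/24, b=Δ0−h0·(2M0+M1)/6=-109/24
seg 1: a=-5, c=M1/2=13/8, d=(M2−M1)/(6·3)=-13/72, b=Δ1−h1·(2M1+M2)/6=-35/12
t_q=1/2 → seg 0, τ=1/2; S=-1+-109/24·τ+0·τ²+13/24·τ³=-205/64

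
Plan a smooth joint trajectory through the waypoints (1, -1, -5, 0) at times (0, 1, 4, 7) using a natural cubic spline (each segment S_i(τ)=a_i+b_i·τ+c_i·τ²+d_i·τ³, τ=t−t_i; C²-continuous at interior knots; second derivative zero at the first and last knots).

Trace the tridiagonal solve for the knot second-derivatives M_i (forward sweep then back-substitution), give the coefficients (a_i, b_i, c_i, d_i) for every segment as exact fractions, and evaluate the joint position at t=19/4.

  seg 0: a=1 b=-173/87 c=0 d=-1/87
  seg 1: a=-1 b=-176/87 c=-1/29 d=23/261
  seg 2: a=-5 b=13/87 c=22/29 d=-22/261
S(19/4) = -4173/928

Δ: Δ0=-2, Δ1=-4/3, Δ2=5/3
row 1: diag=8, rhs=4; c'=3/8, d'=1/2
row 2: denom=12−3·3/8=87/8; d'=(18−3·1/2)/(87/8)=44/29
back: M2=44/29
back: M1=1/2−3/8·44/29=-2/29
M: M0=0, M1=-2/29, M2=44/29, M3=0
seg 0: a=1, c=M0/2=0, d=(M1−M0)/(6·1)=-1/87, b=Δ0−h0·(2M0+M1)/6=-173/87
seg 1: a=-1, c=M1/2=-1/29, d=(M2−M1)/(6·3)=23/261, b=Δ1−h1·(2M1+M2)/6=-176/87
seg 2: a=-5, c=M2/2=22/29, d=(M3−M2)/(6·3)=-22/261, b=Δ2−h2·(2M2+M3)/6=13/87
t_q=19/4 → seg 2, τ=3/4; S=-5+13/87·τ+22/29·τ²+-22/261·τ³=-4173/928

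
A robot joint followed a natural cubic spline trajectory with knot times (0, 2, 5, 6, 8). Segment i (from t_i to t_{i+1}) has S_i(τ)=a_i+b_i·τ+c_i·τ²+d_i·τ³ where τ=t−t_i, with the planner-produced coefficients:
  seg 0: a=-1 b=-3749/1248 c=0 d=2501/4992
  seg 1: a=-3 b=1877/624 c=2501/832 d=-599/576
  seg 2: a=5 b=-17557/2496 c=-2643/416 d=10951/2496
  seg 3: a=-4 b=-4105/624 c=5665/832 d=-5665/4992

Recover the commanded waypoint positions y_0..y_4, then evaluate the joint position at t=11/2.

y_0 = S_0(0) = a_0 = -1
y_1 = S_1(0) = a_1 = -3
y_2 = S_2(0) = a_2 = 5
y_3 = S_3(0) = a_3 = -4
y_4 = S_3(2) = 1
t_q=11/2 is in segment 2 (τ=1/2); S_2(τ)=2949/6656

y_0=-1 y_1=-3 y_2=5 y_3=-4 y_4=1
S(11/2) = 2949/6656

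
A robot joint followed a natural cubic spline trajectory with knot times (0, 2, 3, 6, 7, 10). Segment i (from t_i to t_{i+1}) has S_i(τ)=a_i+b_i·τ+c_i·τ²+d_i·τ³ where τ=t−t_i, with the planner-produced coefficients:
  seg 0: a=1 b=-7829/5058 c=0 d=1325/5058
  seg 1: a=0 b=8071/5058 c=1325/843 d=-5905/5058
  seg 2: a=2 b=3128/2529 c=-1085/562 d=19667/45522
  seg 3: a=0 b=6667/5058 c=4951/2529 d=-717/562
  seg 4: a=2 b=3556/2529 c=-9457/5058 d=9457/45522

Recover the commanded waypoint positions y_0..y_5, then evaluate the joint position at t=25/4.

y_0=1 y_1=0 y_2=2 y_3=0 y_4=2 y_5=-5
S(25/4) = 46609/107904

y_0 = S_0(0) = a_0 = 1
y_1 = S_1(0) = a_1 = 0
y_2 = S_2(0) = a_2 = 2
y_3 = S_3(0) = a_3 = 0
y_4 = S_4(0) = a_4 = 2
y_5 = S_4(3) = -5
t_q=25/4 is in segment 3 (τ=1/4); S_3(τ)=46609/107904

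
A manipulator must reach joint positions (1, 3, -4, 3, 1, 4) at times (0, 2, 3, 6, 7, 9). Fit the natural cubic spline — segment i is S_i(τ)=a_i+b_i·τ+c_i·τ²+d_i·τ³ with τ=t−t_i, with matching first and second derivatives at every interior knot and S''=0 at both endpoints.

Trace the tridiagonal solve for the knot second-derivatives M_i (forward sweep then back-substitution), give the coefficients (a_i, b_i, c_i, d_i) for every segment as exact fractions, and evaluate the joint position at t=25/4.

Δ: Δ0=1, Δ1=-7, Δ2=7/3, Δ3=-2, Δ4=3/2
row 1: diag=6, rhs=-48; c'=1/6, d'=-8
row 2: denom=8−1·1/6=47/6; d'=(56−1·-8)/(47/6)=384/47
row 3: denom=8−3·18/47=322/47; d'=(-26−3·384/47)/(322/47)=-1187/161
row 4: denom=6−1·47/322=1885/322; d'=(21−1·-1187/161)/(1885/322)=9136/1885
back: M4=9136/1885
back: M3=-1187/161−47/322·9136/1885=-15231/1885
back: M2=384/47−18/47·-15231/1885=21234/1885
back: M1=-8−1/6·21234/1885=-18619/1885
M: M0=0, M1=-18619/1885, M2=21234/1885, M3=-15231/1885, M4=9136/1885, M5=0
seg 0: a=1, c=M0/2=0, d=(M1−M0)/(6·2)=-18619/22620, b=Δ0−h0·(2M0+M1)/6=24274/5655
seg 1: a=3, c=M1/2=-18619/3770, d=(M2−M1)/(6·1)=39853/11310, b=Δ1−h1·(2M1+M2)/6=-31583/5655
seg 2: a=-4, c=M2/2=10617/1885, d=(M3−M2)/(6·3)=-187/174, b=Δ2−h2·(2M2+M3)/6=-55321/11310
seg 3: a=3, c=M3/2=-15231/3770, d=(M4−M3)/(6·1)=24367/11310, b=Δ3−h3·(2M3+M4)/6=-647/5655
seg 4: a=1, c=M4/2=4568/1885, d=(M5−M4)/(6·2)=-2284/5655, b=Δ4−h4·(2M4+M5)/6=-19579/11310
t_q=25/4 → seg 3, τ=1/4; S=3+-647/5655·τ+-15231/3770·τ²+24367/11310·τ³=664137/241280

  seg 0: a=1 b=24274/5655 c=0 d=-18619/22620
  seg 1: a=3 b=-31583/5655 c=-18619/3770 d=39853/11310
  seg 2: a=-4 b=-55321/11310 c=10617/1885 d=-187/174
  seg 3: a=3 b=-647/5655 c=-15231/3770 d=24367/11310
  seg 4: a=1 b=-19579/11310 c=4568/1885 d=-2284/5655
S(25/4) = 664137/241280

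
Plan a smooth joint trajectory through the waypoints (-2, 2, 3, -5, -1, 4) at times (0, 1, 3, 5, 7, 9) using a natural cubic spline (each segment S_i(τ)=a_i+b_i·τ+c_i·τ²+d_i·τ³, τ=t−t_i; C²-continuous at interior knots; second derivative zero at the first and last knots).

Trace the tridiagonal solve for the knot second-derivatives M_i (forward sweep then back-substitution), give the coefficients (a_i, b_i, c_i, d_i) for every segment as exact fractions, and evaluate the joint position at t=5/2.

  seg 0: a=-2 b=443/102 c=0 d=-35/102
  seg 1: a=2 b=169/51 c=-35/34 d=-77/408
  seg 2: a=3 b=-313/102 c=-147/68 d=173/204
  seg 3: a=-5 b=-157/102 c=199/68 d=-59/102
  seg 4: a=-1 b=329/102 c=-37/68 d=37/408
S(5/2) = 4371/1088

Δ: Δ0=4, Δ1=1/2, Δ2=-4, Δ3=2, Δ4=5/2
row 1: diag=6, rhs=-21; c'=1/3, d'=-7/2
row 2: denom=8−2·1/3=22/3; d'=(-27−2·-7/2)/(22/3)=-30/11
row 3: denom=8−2·3/11=82/11; d'=(36−2·-30/11)/(82/11)=228/41
row 4: denom=8−2·11/41=306/41; d'=(3−2·228/41)/(306/41)=-37/34
back: M4=-37/34
back: M3=228/41−11/41·-37/34=199/34
back: M2=-30/11−3/11·199/34=-147/34
back: M1=-7/2−1/3·-147/34=-35/17
M: M0=0, M1=-35/17, M2=-147/34, M3=199/34, M4=-37/34, M5=0
seg 0: a=-2, c=M0/2=0, d=(M1−M0)/(6·1)=-35/102, b=Δ0−h0·(2M0+M1)/6=443/102
seg 1: a=2, c=M1/2=-35/34, d=(M2−M1)/(6·2)=-77/408, b=Δ1−h1·(2M1+M2)/6=169/51
seg 2: a=3, c=M2/2=-147/68, d=(M3−M2)/(6·2)=173/204, b=Δ2−h2·(2M2+M3)/6=-313/102
seg 3: a=-5, c=M3/2=199/68, d=(M4−M3)/(6·2)=-59/102, b=Δ3−h3·(2M3+M4)/6=-157/102
seg 4: a=-1, c=M4/2=-37/68, d=(M5−M4)/(6·2)=37/408, b=Δ4−h4·(2M4+M5)/6=329/102
t_q=5/2 → seg 1, τ=3/2; S=2+169/51·τ+-35/34·τ²+-77/408·τ³=4371/1088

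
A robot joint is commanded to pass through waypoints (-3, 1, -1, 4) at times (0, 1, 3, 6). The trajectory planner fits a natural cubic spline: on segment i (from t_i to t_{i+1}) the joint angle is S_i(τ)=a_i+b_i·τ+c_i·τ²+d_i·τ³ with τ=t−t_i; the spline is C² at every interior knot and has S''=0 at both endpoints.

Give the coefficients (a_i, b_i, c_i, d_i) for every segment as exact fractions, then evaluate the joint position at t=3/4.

  seg 0: a=-3 b=419/84 c=0 d=-83/84
  seg 1: a=1 b=85/42 c=-83/28 d=61/84
  seg 2: a=-1 b=-47/42 c=39/28 d=-13/84
S(3/4) = 83/256

Δ: Δ0=4, Δ1=-1, Δ2=5/3
row 1: diag=6, rhs=-30; c'=1/3, d'=-5
row 2: denom=10−2·1/3=28/3; d'=(16−2·-5)/(28/3)=39/14
back: M2=39/14
back: M1=-5−1/3·39/14=-83/14
M: M0=0, M1=-83/14, M2=39/14, M3=0
seg 0: a=-3, c=M0/2=0, d=(M1−M0)/(6·1)=-83/84, b=Δ0−h0·(2M0+M1)/6=419/84
seg 1: a=1, c=M1/2=-83/28, d=(M2−M1)/(6·2)=61/84, b=Δ1−h1·(2M1+M2)/6=85/42
seg 2: a=-1, c=M2/2=39/28, d=(M3−M2)/(6·3)=-13/84, b=Δ2−h2·(2M2+M3)/6=-47/42
t_q=3/4 → seg 0, τ=3/4; S=-3+419/84·τ+0·τ²+-83/84·τ³=83/256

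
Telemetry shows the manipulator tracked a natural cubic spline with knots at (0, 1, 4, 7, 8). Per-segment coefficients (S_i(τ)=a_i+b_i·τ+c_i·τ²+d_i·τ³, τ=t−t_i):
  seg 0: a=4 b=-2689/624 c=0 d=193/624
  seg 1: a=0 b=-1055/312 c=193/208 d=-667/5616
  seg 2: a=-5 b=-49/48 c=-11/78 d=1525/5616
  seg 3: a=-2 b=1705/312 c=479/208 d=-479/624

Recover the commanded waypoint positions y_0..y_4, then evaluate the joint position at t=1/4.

y_0 = S_0(0) = a_0 = 4
y_1 = S_1(0) = a_1 = 0
y_2 = S_2(0) = a_2 = -5
y_3 = S_3(0) = a_3 = -2
y_4 = S_3(1) = 5
t_q=1/4 is in segment 0 (τ=1/4); S_0(τ)=38971/13312

y_0=4 y_1=0 y_2=-5 y_3=-2 y_4=5
S(1/4) = 38971/13312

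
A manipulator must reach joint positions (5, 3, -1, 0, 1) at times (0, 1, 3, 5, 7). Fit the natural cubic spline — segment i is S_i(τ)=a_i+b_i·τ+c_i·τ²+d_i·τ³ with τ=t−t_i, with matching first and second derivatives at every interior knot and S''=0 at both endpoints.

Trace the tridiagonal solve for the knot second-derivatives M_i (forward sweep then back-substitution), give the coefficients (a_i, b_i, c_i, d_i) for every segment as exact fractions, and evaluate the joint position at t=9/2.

  seg 0: a=5 b=-77/41 c=0 d=-5/41
  seg 1: a=3 b=-92/41 c=-15/41 d=10/41
  seg 2: a=-1 b=-32/41 c=45/41 d=-75/328
  seg 3: a=0 b=71/82 c=-45/164 d=15/328
S(9/2) = -1241/2624

Δ: Δ0=-2, Δ1=-2, Δ2=1/2, Δ3=1/2
row 1: diag=6, rhs=0; c'=1/3, d'=0
row 2: denom=8−2·1/3=22/3; d'=(15−2·0)/(22/3)=45/22
row 3: denom=8−2·3/11=82/11; d'=(0−2·45/22)/(82/11)=-45/82
back: M3=-45/82
back: M2=45/22−3/11·-45/82=90/41
back: M1=0−1/3·90/41=-30/41
M: M0=0, M1=-30/41, M2=90/41, M3=-45/82, M4=0
seg 0: a=5, c=M0/2=0, d=(M1−M0)/(6·1)=-5/41, b=Δ0−h0·(2M0+M1)/6=-77/41
seg 1: a=3, c=M1/2=-15/41, d=(M2−M1)/(6·2)=10/41, b=Δ1−h1·(2M1+M2)/6=-92/41
seg 2: a=-1, c=M2/2=45/41, d=(M3−M2)/(6·2)=-75/328, b=Δ2−h2·(2M2+M3)/6=-32/41
seg 3: a=0, c=M3/2=-45/164, d=(M4−M3)/(6·2)=15/328, b=Δ3−h3·(2M3+M4)/6=71/82
t_q=9/2 → seg 2, τ=3/2; S=-1+-32/41·τ+45/41·τ²+-75/328·τ³=-1241/2624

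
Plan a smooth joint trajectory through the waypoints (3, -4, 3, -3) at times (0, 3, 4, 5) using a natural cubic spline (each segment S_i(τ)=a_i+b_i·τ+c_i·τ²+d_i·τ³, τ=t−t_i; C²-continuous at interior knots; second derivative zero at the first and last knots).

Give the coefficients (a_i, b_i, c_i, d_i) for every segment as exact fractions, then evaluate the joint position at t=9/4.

Δ: Δ0=-7/3, Δ1=7, Δ2=-6
row 1: diag=8, rhs=56; c'=1/8, d'=7
row 2: denom=4−1·1/8=31/8; d'=(-78−1·7)/(31/8)=-680/31
back: M2=-680/31
back: M1=7−1/8·-680/31=302/31
M: M0=0, M1=302/31, M2=-680/31, M3=0
seg 0: a=3, c=M0/2=0, d=(M1−M0)/(6·3)=151/279, b=Δ0−h0·(2M0+M1)/6=-670/93
seg 1: a=-4, c=M1/2=151/31, d=(M2−M1)/(6·1)=-491/93, b=Δ1−h1·(2M1+M2)/6=689/93
seg 2: a=3, c=M2/2=-340/31, d=(M3−M2)/(6·1)=340/93, b=Δ2−h2·(2M2+M3)/6=122/93
t_q=9/4 → seg 0, τ=9/4; S=3+-670/93·τ+0·τ²+151/279·τ³=-13977/1984

  seg 0: a=3 b=-670/93 c=0 d=151/279
  seg 1: a=-4 b=689/93 c=151/31 d=-491/93
  seg 2: a=3 b=122/93 c=-340/31 d=340/93
S(9/4) = -13977/1984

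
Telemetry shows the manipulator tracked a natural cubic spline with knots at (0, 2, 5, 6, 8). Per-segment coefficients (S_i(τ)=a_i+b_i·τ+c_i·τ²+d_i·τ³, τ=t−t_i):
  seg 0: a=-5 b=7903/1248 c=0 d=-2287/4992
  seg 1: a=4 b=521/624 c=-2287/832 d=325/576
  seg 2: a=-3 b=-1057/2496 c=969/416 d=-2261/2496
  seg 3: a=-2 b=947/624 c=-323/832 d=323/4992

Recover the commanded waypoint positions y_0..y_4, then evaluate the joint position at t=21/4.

y_0 = S_0(0) = a_0 = -5
y_1 = S_1(0) = a_1 = 4
y_2 = S_2(0) = a_2 = -3
y_3 = S_3(0) = a_3 = -2
y_4 = S_3(2) = 0
t_q=21/4 is in segment 2 (τ=1/4); S_2(τ)=-158383/53248

y_0=-5 y_1=4 y_2=-3 y_3=-2 y_4=0
S(21/4) = -158383/53248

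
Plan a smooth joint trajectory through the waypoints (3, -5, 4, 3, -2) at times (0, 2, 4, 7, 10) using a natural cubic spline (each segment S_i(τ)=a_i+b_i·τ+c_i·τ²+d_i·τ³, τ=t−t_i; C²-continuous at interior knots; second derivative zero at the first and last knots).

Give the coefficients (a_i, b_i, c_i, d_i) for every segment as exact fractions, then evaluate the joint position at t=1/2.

  seg 0: a=3 b=-1821/280 c=0 d=701/1120
  seg 1: a=-5 b=141/140 c=2103/560 d=-225/224
  seg 2: a=4 b=159/40 c=-159/70 d=421/1512
  seg 3: a=3 b=-299/140 c=197/840 d=-197/7560
S(1/2) = -311/1792

Δ: Δ0=-4, Δ1=9/2, Δ2=-1/3, Δ3=-5/3
row 1: diag=8, rhs=51; c'=1/4, d'=51/8
row 2: denom=10−2·1/4=19/2; d'=(-29−2·51/8)/(19/2)=-167/38
row 3: denom=12−3·6/19=210/19; d'=(-8−3·-167/38)/(210/19)=197/420
back: M3=197/420
back: M2=-167/38−6/19·197/420=-159/35
back: M1=51/8−1/4·-159/35=2103/280
M: M0=0, M1=2103/280, M2=-159/35, M3=197/420, M4=0
seg 0: a=3, c=M0/2=0, d=(M1−M0)/(6·2)=701/1120, b=Δ0−h0·(2M0+M1)/6=-1821/280
seg 1: a=-5, c=M1/2=2103/560, d=(M2−M1)/(6·2)=-225/224, b=Δ1−h1·(2M1+M2)/6=141/140
seg 2: a=4, c=M2/2=-159/70, d=(M3−M2)/(6·3)=421/1512, b=Δ2−h2·(2M2+M3)/6=159/40
seg 3: a=3, c=M3/2=197/840, d=(M4−M3)/(6·3)=-197/7560, b=Δ3−h3·(2M3+M4)/6=-299/140
t_q=1/2 → seg 0, τ=1/2; S=3+-1821/280·τ+0·τ²+701/1120·τ³=-311/1792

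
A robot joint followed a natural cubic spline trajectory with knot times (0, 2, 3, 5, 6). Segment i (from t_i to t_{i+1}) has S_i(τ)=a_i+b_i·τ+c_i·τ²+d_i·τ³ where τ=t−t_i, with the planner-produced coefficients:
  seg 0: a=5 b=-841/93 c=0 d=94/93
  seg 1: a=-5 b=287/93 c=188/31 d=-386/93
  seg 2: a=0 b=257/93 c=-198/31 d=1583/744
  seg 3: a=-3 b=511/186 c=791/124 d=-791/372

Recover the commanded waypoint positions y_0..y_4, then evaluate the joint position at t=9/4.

y_0 = S_0(0) = a_0 = 5
y_1 = S_1(0) = a_1 = -5
y_2 = S_2(0) = a_2 = 0
y_3 = S_3(0) = a_3 = -3
y_4 = S_3(1) = 4
t_q=9/4 is in segment 1 (τ=1/4); S_1(τ)=-3883/992

y_0=5 y_1=-5 y_2=0 y_3=-3 y_4=4
S(9/4) = -3883/992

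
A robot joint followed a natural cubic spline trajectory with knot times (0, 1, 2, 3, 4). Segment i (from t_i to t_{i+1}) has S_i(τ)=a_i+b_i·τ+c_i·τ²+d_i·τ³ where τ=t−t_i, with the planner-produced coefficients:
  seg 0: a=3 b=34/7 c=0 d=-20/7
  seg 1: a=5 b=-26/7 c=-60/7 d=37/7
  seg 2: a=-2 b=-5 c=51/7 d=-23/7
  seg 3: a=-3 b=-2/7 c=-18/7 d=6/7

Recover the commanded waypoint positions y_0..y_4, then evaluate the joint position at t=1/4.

y_0=3 y_1=5 y_2=-2 y_3=-3 y_4=-5
S(1/4) = 467/112

y_0 = S_0(0) = a_0 = 3
y_1 = S_1(0) = a_1 = 5
y_2 = S_2(0) = a_2 = -2
y_3 = S_3(0) = a_3 = -3
y_4 = S_3(1) = -5
t_q=1/4 is in segment 0 (τ=1/4); S_0(τ)=467/112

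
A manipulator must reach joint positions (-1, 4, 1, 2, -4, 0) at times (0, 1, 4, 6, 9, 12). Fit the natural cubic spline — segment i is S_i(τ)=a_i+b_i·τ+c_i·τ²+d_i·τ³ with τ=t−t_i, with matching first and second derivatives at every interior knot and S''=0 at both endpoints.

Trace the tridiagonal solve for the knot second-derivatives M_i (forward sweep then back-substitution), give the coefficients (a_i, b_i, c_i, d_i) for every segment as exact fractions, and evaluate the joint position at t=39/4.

Δ: Δ0=5, Δ1=-1, Δ2=1/2, Δ3=-2, Δ4=4/3
row 1: diag=8, rhs=-36; c'=3/8, d'=-9/2
row 2: denom=10−3·3/8=71/8; d'=(9−3·-9/2)/(71/8)=180/71
row 3: denom=10−2·16/71=678/71; d'=(-15−2·180/71)/(678/71)=-475/226
row 4: denom=12−3·71/226=2499/226; d'=(20−3·-475/226)/(2499/226)=5945/2499
back: M4=5945/2499
back: M3=-475/226−71/226·5945/2499=-7120/2499
back: M2=180/71−16/71·-7120/2499=7940/2499
back: M1=-9/2−3/8·7940/2499=-4741/833
M: M0=0, M1=-4741/833, M2=7940/2499, M3=-7120/2499, M4=5945/2499, M5=0
seg 0: a=-1, c=M0/2=0, d=(M1−M0)/(6·1)=-4741/4998, b=Δ0−h0·(2M0+M1)/6=29731/4998
seg 1: a=4, c=M1/2=-4741/1666, d=(M2−M1)/(6·3)=22163/44982, b=Δ1−h1·(2M1+M2)/6=7754/2499
seg 2: a=1, c=M2/2=3970/2499, d=(M3−M2)/(6·2)=-1255/2499, b=Δ2−h2·(2M2+M3)/6=-3341/4998
seg 3: a=2, c=M3/2=-3560/2499, d=(M4−M3)/(6·3)=4355/14994, b=Δ3−h3·(2M3+M4)/6=-81/238
seg 4: a=-4, c=M4/2=5945/4998, d=(M5−M4)/(6·3)=-5945/44982, b=Δ4−h4·(2M4+M5)/6=-871/833
t_q=39/4 → seg 4, τ=3/4; S=-4+-871/833·τ+5945/4998·τ²+-5945/44982·τ³=-63531/15232

  seg 0: a=-1 b=29731/4998 c=0 d=-4741/4998
  seg 1: a=4 b=7754/2499 c=-4741/1666 d=22163/44982
  seg 2: a=1 b=-3341/4998 c=3970/2499 d=-1255/2499
  seg 3: a=2 b=-81/238 c=-3560/2499 d=4355/14994
  seg 4: a=-4 b=-871/833 c=5945/4998 d=-5945/44982
S(39/4) = -63531/15232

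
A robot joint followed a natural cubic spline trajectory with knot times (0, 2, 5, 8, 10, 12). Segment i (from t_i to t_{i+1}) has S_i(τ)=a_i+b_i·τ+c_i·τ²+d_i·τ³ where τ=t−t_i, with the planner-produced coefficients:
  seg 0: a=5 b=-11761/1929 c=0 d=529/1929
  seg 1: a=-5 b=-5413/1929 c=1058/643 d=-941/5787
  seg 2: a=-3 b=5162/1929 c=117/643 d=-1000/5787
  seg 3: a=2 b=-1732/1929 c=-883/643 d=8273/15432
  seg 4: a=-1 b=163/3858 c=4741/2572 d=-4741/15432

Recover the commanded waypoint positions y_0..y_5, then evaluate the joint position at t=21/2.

y_0=5 y_1=-5 y_2=-3 y_3=2 y_4=-1 y_5=4
S(21/2) = -22899/41152

y_0 = S_0(0) = a_0 = 5
y_1 = S_1(0) = a_1 = -5
y_2 = S_2(0) = a_2 = -3
y_3 = S_3(0) = a_3 = 2
y_4 = S_4(0) = a_4 = -1
y_5 = S_4(2) = 4
t_q=21/2 is in segment 4 (τ=1/2); S_4(τ)=-22899/41152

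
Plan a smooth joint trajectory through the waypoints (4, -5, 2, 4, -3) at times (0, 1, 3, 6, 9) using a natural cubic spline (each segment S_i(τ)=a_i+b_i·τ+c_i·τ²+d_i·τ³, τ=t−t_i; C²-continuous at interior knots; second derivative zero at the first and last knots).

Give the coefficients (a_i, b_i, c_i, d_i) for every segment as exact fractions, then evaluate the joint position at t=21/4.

Δ: Δ0=-9, Δ1=7/2, Δ2=2/3, Δ3=-7/3
row 1: diag=6, rhs=75; c'=1/3, d'=25/2
row 2: denom=10−2·1/3=28/3; d'=(-17−2·25/2)/(28/3)=-9/2
row 3: denom=12−3·9/28=309/28; d'=(-18−3·-9/2)/(309/28)=-42/103
back: M3=-42/103
back: M2=-9/2−9/28·-42/103=-450/103
back: M1=25/2−1/3·-450/103=2875/206
M: M0=0, M1=2875/206, M2=-450/103, M3=-42/103, M4=0
seg 0: a=4, c=M0/2=0, d=(M1−M0)/(6·1)=2875/1236, b=Δ0−h0·(2M0+M1)/6=-13999/1236
seg 1: a=-5, c=M1/2=2875/412, d=(M2−M1)/(6·2)=-3775/2472, b=Δ1−h1·(2M1+M2)/6=-2687/618
seg 2: a=2, c=M2/2=-225/103, d=(M3−M2)/(6·3)=68/309, b=Δ2−h2·(2M2+M3)/6=1619/309
seg 3: a=4, c=M3/2=-21/103, d=(M4−M3)/(6·3)=7/309, b=Δ3−h3·(2M3+M4)/6=-595/309
t_q=21/4 → seg 2, τ=9/4; S=2+1619/309·τ+-225/103·τ²+68/309·τ³=4315/824

  seg 0: a=4 b=-13999/1236 c=0 d=2875/1236
  seg 1: a=-5 b=-2687/618 c=2875/412 d=-3775/2472
  seg 2: a=2 b=1619/309 c=-225/103 d=68/309
  seg 3: a=4 b=-595/309 c=-21/103 d=7/309
S(21/4) = 4315/824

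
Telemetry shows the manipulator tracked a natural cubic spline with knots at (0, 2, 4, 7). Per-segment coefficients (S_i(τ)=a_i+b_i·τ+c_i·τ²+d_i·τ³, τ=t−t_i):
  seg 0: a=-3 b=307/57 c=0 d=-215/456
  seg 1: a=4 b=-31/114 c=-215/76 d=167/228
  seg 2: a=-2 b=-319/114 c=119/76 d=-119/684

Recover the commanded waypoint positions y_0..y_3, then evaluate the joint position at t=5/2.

y_0=-3 y_1=4 y_2=-2 y_3=-1
S(5/2) = 1975/608

y_0 = S_0(0) = a_0 = -3
y_1 = S_1(0) = a_1 = 4
y_2 = S_2(0) = a_2 = -2
y_3 = S_2(3) = -1
t_q=5/2 is in segment 1 (τ=1/2); S_1(τ)=1975/608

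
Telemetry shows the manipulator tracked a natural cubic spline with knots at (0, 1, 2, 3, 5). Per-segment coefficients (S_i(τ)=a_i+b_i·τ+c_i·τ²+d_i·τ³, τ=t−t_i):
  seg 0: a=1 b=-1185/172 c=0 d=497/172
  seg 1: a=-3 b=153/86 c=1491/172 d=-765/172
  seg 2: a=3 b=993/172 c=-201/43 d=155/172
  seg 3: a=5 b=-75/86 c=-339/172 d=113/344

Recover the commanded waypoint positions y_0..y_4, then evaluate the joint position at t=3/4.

y_0 = S_0(0) = a_0 = 1
y_1 = S_1(0) = a_1 = -3
y_2 = S_2(0) = a_2 = 3
y_3 = S_3(0) = a_3 = 5
y_4 = S_3(2) = -2
t_q=3/4 is in segment 0 (τ=3/4); S_0(τ)=-32453/11008

y_0=1 y_1=-3 y_2=3 y_3=5 y_4=-2
S(3/4) = -32453/11008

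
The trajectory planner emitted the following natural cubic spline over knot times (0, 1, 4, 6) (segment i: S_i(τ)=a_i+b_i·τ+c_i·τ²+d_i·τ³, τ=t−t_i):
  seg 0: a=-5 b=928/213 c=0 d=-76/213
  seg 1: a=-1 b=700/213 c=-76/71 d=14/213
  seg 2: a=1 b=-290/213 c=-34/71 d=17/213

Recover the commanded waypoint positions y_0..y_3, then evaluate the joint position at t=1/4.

y_0=-5 y_1=-1 y_2=1 y_3=-3
S(1/4) = -4449/1136

y_0 = S_0(0) = a_0 = -5
y_1 = S_1(0) = a_1 = -1
y_2 = S_2(0) = a_2 = 1
y_3 = S_2(2) = -3
t_q=1/4 is in segment 0 (τ=1/4); S_0(τ)=-4449/1136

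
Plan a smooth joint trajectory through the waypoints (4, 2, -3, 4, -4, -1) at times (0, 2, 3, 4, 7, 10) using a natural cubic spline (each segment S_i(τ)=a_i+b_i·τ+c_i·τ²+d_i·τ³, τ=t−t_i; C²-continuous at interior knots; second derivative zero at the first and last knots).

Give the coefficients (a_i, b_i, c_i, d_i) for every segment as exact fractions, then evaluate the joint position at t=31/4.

Δ: Δ0=-1, Δ1=-5, Δ2=7, Δ3=-8/3, Δ4=1
row 1: diag=6, rhs=-24; c'=1/6, d'=-4
row 2: denom=4−1·1/6=23/6; d'=(72−1·-4)/(23/6)=456/23
row 3: denom=8−1·6/23=178/23; d'=(-58−1·456/23)/(178/23)=-895/89
row 4: denom=12−3·69/178=1929/178; d'=(22−3·-895/89)/(1929/178)=9286/1929
back: M4=9286/1929
back: M3=-895/89−69/178·9286/1929=-7666/643
back: M2=456/23−6/23·-7666/643=14748/643
back: M1=-4−1/6·14748/643=-5030/643
M: M0=0, M1=-5030/643, M2=14748/643, M3=-7666/643, M4=9286/1929, M5=0
seg 0: a=4, c=M0/2=0, d=(M1−M0)/(6·2)=-2515/3858, b=Δ0−h0·(2M0+M1)/6=3101/1929
seg 1: a=2, c=M1/2=-2515/643, d=(M2−M1)/(6·1)=9889/1929, b=Δ1−h1·(2M1+M2)/6=-11989/1929
seg 2: a=-3, c=M2/2=7374/643, d=(M3−M2)/(6·1)=-11207/1929, b=Δ2−h2·(2M2+M3)/6=2588/1929
seg 3: a=4, c=M3/2=-3833/643, d=(M4−M3)/(6·3)=16142/17361, b=Δ3−h3·(2M3+M4)/6=13211/1929
seg 4: a=-4, c=M4/2=4643/1929, d=(M5−M4)/(6·3)=-4643/17361, b=Δ4−h4·(2M4+M5)/6=-7357/1929
t_q=31/4 → seg 4, τ=3/4; S=-4+-7357/1929·τ+4643/1929·τ²+-4643/17361·τ³=-231247/41152

  seg 0: a=4 b=3101/1929 c=0 d=-2515/3858
  seg 1: a=2 b=-11989/1929 c=-2515/643 d=9889/1929
  seg 2: a=-3 b=2588/1929 c=7374/643 d=-11207/1929
  seg 3: a=4 b=13211/1929 c=-3833/643 d=16142/17361
  seg 4: a=-4 b=-7357/1929 c=4643/1929 d=-4643/17361
S(31/4) = -231247/41152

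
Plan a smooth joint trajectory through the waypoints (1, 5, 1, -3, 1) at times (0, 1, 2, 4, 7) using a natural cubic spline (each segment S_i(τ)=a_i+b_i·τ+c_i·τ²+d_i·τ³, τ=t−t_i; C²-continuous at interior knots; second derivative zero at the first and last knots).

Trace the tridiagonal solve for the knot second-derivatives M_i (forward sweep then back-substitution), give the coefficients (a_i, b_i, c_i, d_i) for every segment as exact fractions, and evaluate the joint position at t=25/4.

Δ: Δ0=4, Δ1=-4, Δ2=-2, Δ3=4/3
row 1: diag=4, rhs=-48; c'=1/4, d'=-12
row 2: denom=6−1·1/4=23/4; d'=(12−1·-12)/(23/4)=96/23
row 3: denom=10−2·8/23=214/23; d'=(20−2·96/23)/(214/23)=134/107
back: M3=134/107
back: M2=96/23−8/23·134/107=400/107
back: M1=-12−1/4·400/107=-1384/107
M: M0=0, M1=-1384/107, M2=400/107, M3=134/107, M4=0
seg 0: a=1, c=M0/2=0, d=(M1−M0)/(6·1)=-692/321, b=Δ0−h0·(2M0+M1)/6=1976/321
seg 1: a=5, c=M1/2=-692/107, d=(M2−M1)/(6·1)=892/321, b=Δ1−h1·(2M1+M2)/6=-100/321
seg 2: a=1, c=M2/2=200/107, d=(M3−M2)/(6·2)=-133/642, b=Δ2−h2·(2M2+M3)/6=-1576/321
seg 3: a=-3, c=M3/2=67/107, d=(M4−M3)/(6·3)=-67/963, b=Δ3−h3·(2M3+M4)/6=26/321
t_q=25/4 → seg 3, τ=9/4; S=-3+26/321·τ+67/107·τ²+-67/963·τ³=-3015/6848

  seg 0: a=1 b=1976/321 c=0 d=-692/321
  seg 1: a=5 b=-100/321 c=-692/107 d=892/321
  seg 2: a=1 b=-1576/321 c=200/107 d=-133/642
  seg 3: a=-3 b=26/321 c=67/107 d=-67/963
S(25/4) = -3015/6848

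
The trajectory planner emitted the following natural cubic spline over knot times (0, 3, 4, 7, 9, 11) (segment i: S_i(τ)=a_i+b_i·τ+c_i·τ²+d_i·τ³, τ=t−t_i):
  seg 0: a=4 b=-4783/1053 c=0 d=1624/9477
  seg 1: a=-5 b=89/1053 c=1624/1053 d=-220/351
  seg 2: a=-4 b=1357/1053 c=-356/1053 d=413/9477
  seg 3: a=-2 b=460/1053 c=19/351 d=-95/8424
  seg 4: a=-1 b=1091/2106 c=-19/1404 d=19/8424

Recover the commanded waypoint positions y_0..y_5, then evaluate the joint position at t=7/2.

y_0=4 y_1=-5 y_2=-4 y_3=-2 y_4=-1 y_5=0
S(7/2) = -4897/1053

y_0 = S_0(0) = a_0 = 4
y_1 = S_1(0) = a_1 = -5
y_2 = S_2(0) = a_2 = -4
y_3 = S_3(0) = a_3 = -2
y_4 = S_4(0) = a_4 = -1
y_5 = S_4(2) = 0
t_q=7/2 is in segment 1 (τ=1/2); S_1(τ)=-4897/1053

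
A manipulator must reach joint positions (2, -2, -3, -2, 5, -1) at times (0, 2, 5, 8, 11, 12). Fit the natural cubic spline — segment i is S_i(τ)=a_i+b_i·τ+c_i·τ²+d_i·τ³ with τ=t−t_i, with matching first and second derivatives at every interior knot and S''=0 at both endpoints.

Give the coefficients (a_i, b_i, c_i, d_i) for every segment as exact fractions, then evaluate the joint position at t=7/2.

  seg 0: a=2 b=-7168/2979 c=0 d=605/5958
  seg 1: a=-2 b=-3538/2979 c=605/993 d=-2900/26811
  seg 2: a=-3 b=-1348/2979 c=-1085/2979 d=5596/26811
  seg 3: a=-2 b=8930/2979 c=4511/2979 d=-15512/26811
  seg 4: a=5 b=-10540/2979 c=-3667/993 d=3667/2979
S(7/2) = -3675/1324

Δ: Δ0=-2, Δ1=-1/3, Δ2=1/3, Δ3=7/3, Δ4=-6
row 1: diag=10, rhs=10; c'=3/10, d'=1
row 2: denom=12−3·3/10=111/10; d'=(4−3·1)/(111/10)=10/111
row 3: denom=12−3·10/37=414/37; d'=(12−3·10/111)/(414/37)=217/207
row 4: denom=8−3·37/138=331/46; d'=(-50−3·217/207)/(331/46)=-7334/993
back: M4=-7334/993
back: M3=217/207−37/138·-7334/993=9022/2979
back: M2=10/111−10/37·9022/2979=-2170/2979
back: M1=1−3/10·-2170/2979=1210/993
M: M0=0, M1=1210/993, M2=-2170/2979, M3=9022/2979, M4=-7334/993, M5=0
seg 0: a=2, c=M0/2=0, d=(M1−M0)/(6·2)=605/5958, b=Δ0−h0·(2M0+M1)/6=-7168/2979
seg 1: a=-2, c=M1/2=605/993, d=(M2−M1)/(6·3)=-2900/26811, b=Δ1−h1·(2M1+M2)/6=-3538/2979
seg 2: a=-3, c=M2/2=-1085/2979, d=(M3−M2)/(6·3)=5596/26811, b=Δ2−h2·(2M2+M3)/6=-1348/2979
seg 3: a=-2, c=M3/2=4511/2979, d=(M4−M3)/(6·3)=-15512/26811, b=Δ3−h3·(2M3+M4)/6=8930/2979
seg 4: a=5, c=M4/2=-3667/993, d=(M5−M4)/(6·1)=3667/2979, b=Δ4−h4·(2M4+M5)/6=-10540/2979
t_q=7/2 → seg 1, τ=3/2; S=-2+-3538/2979·τ+605/993·τ²+-2900/26811·τ³=-3675/1324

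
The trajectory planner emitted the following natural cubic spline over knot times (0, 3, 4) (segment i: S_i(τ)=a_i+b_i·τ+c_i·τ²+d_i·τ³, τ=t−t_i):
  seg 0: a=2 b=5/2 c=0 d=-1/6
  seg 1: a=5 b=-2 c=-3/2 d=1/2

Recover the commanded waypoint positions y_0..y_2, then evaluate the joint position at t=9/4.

y_0 = S_0(0) = a_0 = 2
y_1 = S_1(0) = a_1 = 5
y_2 = S_1(1) = 2
t_q=9/4 is in segment 0 (τ=9/4); S_0(τ)=733/128

y_0=2 y_1=5 y_2=2
S(9/4) = 733/128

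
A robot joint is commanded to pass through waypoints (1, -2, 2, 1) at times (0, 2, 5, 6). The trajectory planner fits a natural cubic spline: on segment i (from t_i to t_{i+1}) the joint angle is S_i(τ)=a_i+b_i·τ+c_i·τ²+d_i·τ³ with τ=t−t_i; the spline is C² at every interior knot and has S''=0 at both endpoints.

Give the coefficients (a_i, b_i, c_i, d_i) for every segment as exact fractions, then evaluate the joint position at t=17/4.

  seg 0: a=1 b=-995/426 c=0 d=89/426
  seg 1: a=-2 b=73/426 c=89/71 d=-41/142
  seg 2: a=2 b=-22/213 c=-191/142 d=191/426
S(17/4) = 13111/9088

Δ: Δ0=-3/2, Δ1=4/3, Δ2=-1
row 1: diag=10, rhs=17; c'=3/10, d'=17/10
row 2: denom=8−3·3/10=71/10; d'=(-14−3·17/10)/(71/10)=-191/71
back: M2=-191/71
back: M1=17/10−3/10·-191/71=178/71
M: M0=0, M1=178/71, M2=-191/71, M3=0
seg 0: a=1, c=M0/2=0, d=(M1−M0)/(6·2)=89/426, b=Δ0−h0·(2M0+M1)/6=-995/426
seg 1: a=-2, c=M1/2=89/71, d=(M2−M1)/(6·3)=-41/142, b=Δ1−h1·(2M1+M2)/6=73/426
seg 2: a=2, c=M2/2=-191/142, d=(M3−M2)/(6·1)=191/426, b=Δ2−h2·(2M2+M3)/6=-22/213
t_q=17/4 → seg 1, τ=9/4; S=-2+73/426·τ+89/71·τ²+-41/142·τ³=13111/9088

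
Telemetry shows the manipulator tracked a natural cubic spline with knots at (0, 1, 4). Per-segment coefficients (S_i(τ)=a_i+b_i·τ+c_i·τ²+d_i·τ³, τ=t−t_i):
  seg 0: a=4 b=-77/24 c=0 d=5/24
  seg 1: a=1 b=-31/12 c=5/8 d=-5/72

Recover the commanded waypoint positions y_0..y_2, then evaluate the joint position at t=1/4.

y_0=4 y_1=1 y_2=-3
S(1/4) = 1639/512

y_0 = S_0(0) = a_0 = 4
y_1 = S_1(0) = a_1 = 1
y_2 = S_1(3) = -3
t_q=1/4 is in segment 0 (τ=1/4); S_0(τ)=1639/512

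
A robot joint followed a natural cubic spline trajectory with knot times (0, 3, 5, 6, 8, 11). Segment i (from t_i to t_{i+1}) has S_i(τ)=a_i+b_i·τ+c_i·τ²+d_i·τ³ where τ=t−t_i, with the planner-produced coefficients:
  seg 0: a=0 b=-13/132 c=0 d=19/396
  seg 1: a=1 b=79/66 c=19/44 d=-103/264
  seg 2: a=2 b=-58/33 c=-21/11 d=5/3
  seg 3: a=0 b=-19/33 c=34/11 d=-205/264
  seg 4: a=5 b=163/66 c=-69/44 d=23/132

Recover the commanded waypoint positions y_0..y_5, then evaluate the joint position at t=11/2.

y_0 = S_0(0) = a_0 = 0
y_1 = S_1(0) = a_1 = 1
y_2 = S_2(0) = a_2 = 2
y_3 = S_3(0) = a_3 = 0
y_4 = S_4(0) = a_4 = 5
y_5 = S_4(3) = 3
t_q=11/2 is in segment 2 (τ=1/2); S_2(τ)=75/88

y_0=0 y_1=1 y_2=2 y_3=0 y_4=5 y_5=3
S(11/2) = 75/88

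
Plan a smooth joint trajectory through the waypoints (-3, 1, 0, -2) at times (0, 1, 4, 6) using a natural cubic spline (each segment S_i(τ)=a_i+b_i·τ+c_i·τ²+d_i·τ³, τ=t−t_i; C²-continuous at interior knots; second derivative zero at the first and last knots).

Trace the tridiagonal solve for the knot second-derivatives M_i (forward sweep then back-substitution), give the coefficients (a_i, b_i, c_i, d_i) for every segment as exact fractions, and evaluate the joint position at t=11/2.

Δ: Δ0=4, Δ1=-1/3, Δ2=-1
row 1: diag=8, rhs=-26; c'=3/8, d'=-13/4
row 2: denom=10−3·3/8=71/8; d'=(-4−3·-13/4)/(71/8)=46/71
back: M2=46/71
back: M1=-13/4−3/8·46/71=-248/71
M: M0=0, M1=-248/71, M2=46/71, M3=0
seg 0: a=-3, c=M0/2=0, d=(M1−M0)/(6·1)=-124/213, b=Δ0−h0·(2M0+M1)/6=976/213
seg 1: a=1, c=M1/2=-124/71, d=(M2−M1)/(6·3)=49/213, b=Δ1−h1·(2M1+M2)/6=604/213
seg 2: a=0, c=M2/2=23/71, d=(M3−M2)/(6·2)=-23/426, b=Δ2−h2·(2M2+M3)/6=-305/213
t_q=11/2 → seg 2, τ=3/2; S=0+-305/213·τ+23/71·τ²+-23/426·τ³=-1819/1136

  seg 0: a=-3 b=976/213 c=0 d=-124/213
  seg 1: a=1 b=604/213 c=-124/71 d=49/213
  seg 2: a=0 b=-305/213 c=23/71 d=-23/426
S(11/2) = -1819/1136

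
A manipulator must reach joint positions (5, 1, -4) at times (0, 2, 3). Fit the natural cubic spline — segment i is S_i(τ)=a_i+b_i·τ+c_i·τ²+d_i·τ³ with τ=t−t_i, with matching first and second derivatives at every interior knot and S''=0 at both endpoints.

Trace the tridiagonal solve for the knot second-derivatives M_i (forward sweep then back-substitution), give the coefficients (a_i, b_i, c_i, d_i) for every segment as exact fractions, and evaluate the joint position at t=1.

  seg 0: a=5 b=-1 c=0 d=-1/4
  seg 1: a=1 b=-4 c=-3/2 d=1/2
S(1) = 15/4

Δ: Δ0=-2, Δ1=-5
row 1: diag=6, rhs=-18; c'=1/6, d'=-3
back: M1=-3
M: M0=0, M1=-3, M2=0
seg 0: a=5, c=M0/2=0, d=(M1−M0)/(6·2)=-1/4, b=Δ0−h0·(2M0+M1)/6=-1
seg 1: a=1, c=M1/2=-3/2, d=(M2−M1)/(6·1)=1/2, b=Δ1−h1·(2M1+M2)/6=-4
t_q=1 → seg 0, τ=1; S=5+-1·τ+0·τ²+-1/4·τ³=15/4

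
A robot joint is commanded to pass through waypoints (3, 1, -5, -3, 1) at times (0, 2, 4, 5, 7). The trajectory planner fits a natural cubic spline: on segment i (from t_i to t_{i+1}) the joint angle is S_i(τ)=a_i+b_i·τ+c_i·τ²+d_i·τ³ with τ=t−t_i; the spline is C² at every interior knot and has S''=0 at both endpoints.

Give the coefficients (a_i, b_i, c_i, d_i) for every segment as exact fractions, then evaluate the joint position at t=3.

Δ: Δ0=-1, Δ1=-3, Δ2=2, Δ3=2
row 1: diag=8, rhs=-12; c'=1/4, d'=-3/2
row 2: denom=6−2·1/4=11/2; d'=(30−2·-3/2)/(11/2)=6
row 3: denom=6−1·2/11=64/11; d'=(0−1·6)/(64/11)=-33/32
back: M3=-33/32
back: M2=6−2/11·-33/32=99/16
back: M1=-3/2−1/4·99/16=-195/64
M: M0=0, M1=-195/64, M2=99/16, M3=-33/32, M4=0
seg 0: a=3, c=M0/2=0, d=(M1−M0)/(6·2)=-65/256, b=Δ0−h0·(2M0+M1)/6=1/64
seg 1: a=1, c=M1/2=-195/128, d=(M2−M1)/(6·2)=197/256, b=Δ1−h1·(2M1+M2)/6=-97/32
seg 2: a=-5, c=M2/2=99/32, d=(M3−M2)/(6·1)=-77/64, b=Δ2−h2·(2M2+M3)/6=7/64
seg 3: a=-3, c=M3/2=-33/64, d=(M4−M3)/(6·2)=11/128, b=Δ3−h3·(2M3+M4)/6=43/16
t_q=3 → seg 1, τ=1; S=1+-97/32·τ+-195/128·τ²+197/256·τ³=-713/256

  seg 0: a=3 b=1/64 c=0 d=-65/256
  seg 1: a=1 b=-97/32 c=-195/128 d=197/256
  seg 2: a=-5 b=7/64 c=99/32 d=-77/64
  seg 3: a=-3 b=43/16 c=-33/64 d=11/128
S(3) = -713/256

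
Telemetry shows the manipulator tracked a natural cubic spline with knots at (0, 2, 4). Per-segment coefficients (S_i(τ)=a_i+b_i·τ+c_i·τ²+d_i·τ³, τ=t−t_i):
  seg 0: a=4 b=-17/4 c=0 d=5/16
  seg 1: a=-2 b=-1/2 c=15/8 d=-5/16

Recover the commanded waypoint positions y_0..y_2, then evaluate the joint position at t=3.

y_0 = S_0(0) = a_0 = 4
y_1 = S_1(0) = a_1 = -2
y_2 = S_1(2) = 2
t_q=3 is in segment 1 (τ=1); S_1(τ)=-15/16

y_0=4 y_1=-2 y_2=2
S(3) = -15/16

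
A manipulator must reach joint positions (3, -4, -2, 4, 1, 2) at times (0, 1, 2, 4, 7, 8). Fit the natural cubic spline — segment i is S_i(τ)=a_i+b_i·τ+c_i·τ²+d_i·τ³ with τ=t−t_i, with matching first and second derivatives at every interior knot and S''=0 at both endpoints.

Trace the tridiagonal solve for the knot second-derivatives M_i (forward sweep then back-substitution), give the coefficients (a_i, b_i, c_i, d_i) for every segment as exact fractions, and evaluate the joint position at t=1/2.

Δ: Δ0=-7, Δ1=2, Δ2=3, Δ3=-1, Δ4=1
row 1: diag=4, rhs=54; c'=1/4, d'=27/2
row 2: denom=6−1·1/4=23/4; d'=(6−1·27/2)/(23/4)=-30/23
row 3: denom=10−2·8/23=214/23; d'=(-24−2·-30/23)/(214/23)=-246/107
row 4: denom=8−3·69/214=1505/214; d'=(12−3·-246/107)/(1505/214)=4044/1505
back: M4=4044/1505
back: M3=-246/107−69/214·4044/1505=-4764/1505
back: M2=-30/23−8/23·-4764/1505=-306/1505
back: M1=27/2−1/4·-306/1505=20394/1505
M: M0=0, M1=20394/1505, M2=-306/1505, M3=-4764/1505, M4=4044/1505, M5=0
seg 0: a=3, c=M0/2=0, d=(M1−M0)/(6·1)=3399/1505, b=Δ0−h0·(2M0+M1)/6=-13934/1505
seg 1: a=-4, c=M1/2=10197/1505, d=(M2−M1)/(6·1)=-690/301, b=Δ1−h1·(2M1+M2)/6=-3737/1505
seg 2: a=-2, c=M2/2=-153/1505, d=(M3−M2)/(6·2)=-743/3010, b=Δ2−h2·(2M2+M3)/6=901/215
seg 3: a=4, c=M3/2=-2382/1505, d=(M4−M3)/(6·3)=1468/4515, b=Δ3−h3·(2M3+M4)/6=1237/1505
seg 4: a=1, c=M4/2=2022/1505, d=(M5−M4)/(6·1)=-674/1505, b=Δ4−h4·(2M4+M5)/6=157/1505
t_q=1/2 → seg 0, τ=1/2; S=3+-13934/1505·τ+0·τ²+3399/1505·τ³=-16217/12040

  seg 0: a=3 b=-13934/1505 c=0 d=3399/1505
  seg 1: a=-4 b=-3737/1505 c=10197/1505 d=-690/301
  seg 2: a=-2 b=901/215 c=-153/1505 d=-743/3010
  seg 3: a=4 b=1237/1505 c=-2382/1505 d=1468/4515
  seg 4: a=1 b=157/1505 c=2022/1505 d=-674/1505
S(1/2) = -16217/12040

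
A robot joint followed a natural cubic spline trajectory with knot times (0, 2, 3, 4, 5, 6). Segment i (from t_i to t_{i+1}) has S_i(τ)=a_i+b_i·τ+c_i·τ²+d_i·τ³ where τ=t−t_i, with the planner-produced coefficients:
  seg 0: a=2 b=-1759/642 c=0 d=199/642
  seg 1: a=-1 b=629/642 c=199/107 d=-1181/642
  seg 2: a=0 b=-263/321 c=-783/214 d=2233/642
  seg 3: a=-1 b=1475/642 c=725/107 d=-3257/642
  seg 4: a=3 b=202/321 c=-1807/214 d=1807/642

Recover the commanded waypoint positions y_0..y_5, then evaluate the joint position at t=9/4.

y_0=2 y_1=-1 y_2=0 y_3=-1 y_4=3 y_5=-2
S(9/4) = -9143/13696

y_0 = S_0(0) = a_0 = 2
y_1 = S_1(0) = a_1 = -1
y_2 = S_2(0) = a_2 = 0
y_3 = S_3(0) = a_3 = -1
y_4 = S_4(0) = a_4 = 3
y_5 = S_4(1) = -2
t_q=9/4 is in segment 1 (τ=1/4); S_1(τ)=-9143/13696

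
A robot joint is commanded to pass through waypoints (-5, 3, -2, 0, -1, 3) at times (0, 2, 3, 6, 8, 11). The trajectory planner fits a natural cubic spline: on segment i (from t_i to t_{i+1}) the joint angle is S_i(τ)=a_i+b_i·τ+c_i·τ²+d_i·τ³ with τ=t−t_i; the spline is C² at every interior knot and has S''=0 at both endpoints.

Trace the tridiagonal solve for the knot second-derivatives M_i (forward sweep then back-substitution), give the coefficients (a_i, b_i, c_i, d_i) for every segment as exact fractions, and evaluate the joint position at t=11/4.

  seg 0: a=-5 b=7318/993 c=0 d=-1673/1986
  seg 1: a=3 b=-2720/993 c=-1673/331 d=2774/993
  seg 2: a=-2 b=-4436/993 c=1101/331 d=-4811/8937
  seg 3: a=0 b=949/993 c=-1508/993 d=1047/2648
  seg 4: a=-1 b=-743/1986 c=3391/3972 d=-3391/35748
S(11/4) = -7615/10592

Δ: Δ0=4, Δ1=-5, Δ2=2/3, Δ3=-1/2, Δ4=4/3
row 1: diag=6, rhs=-54; c'=1/6, d'=-9
row 2: denom=8−1·1/6=47/6; d'=(34−1·-9)/(47/6)=258/47
row 3: denom=10−3·18/47=416/47; d'=(-7−3·258/47)/(416/47)=-1103/416
row 4: denom=10−2·47/208=993/104; d'=(11−2·-1103/416)/(993/104)=3391/1986
back: M4=3391/1986
back: M3=-1103/416−47/208·3391/1986=-3016/993
back: M2=258/47−18/47·-3016/993=2202/331
back: M1=-9−1/6·2202/331=-3346/331
M: M0=0, M1=-3346/331, M2=2202/331, M3=-3016/993, M4=3391/1986, M5=0
seg 0: a=-5, c=M0/2=0, d=(M1−M0)/(6·2)=-1673/1986, b=Δ0−h0·(2M0+M1)/6=7318/993
seg 1: a=3, c=M1/2=-1673/331, d=(M2−M1)/(6·1)=2774/993, b=Δ1−h1·(2M1+M2)/6=-2720/993
seg 2: a=-2, c=M2/2=1101/331, d=(M3−M2)/(6·3)=-4811/8937, b=Δ2−h2·(2M2+M3)/6=-4436/993
seg 3: a=0, c=M3/2=-1508/993, d=(M4−M3)/(6·2)=1047/2648, b=Δ3−h3·(2M3+M4)/6=949/993
seg 4: a=-1, c=M4/2=3391/3972, d=(M5−M4)/(6·3)=-3391/35748, b=Δ4−h4·(2M4+M5)/6=-743/1986
t_q=11/4 → seg 1, τ=3/4; S=3+-2720/993·τ+-1673/331·τ²+2774/993·τ³=-7615/10592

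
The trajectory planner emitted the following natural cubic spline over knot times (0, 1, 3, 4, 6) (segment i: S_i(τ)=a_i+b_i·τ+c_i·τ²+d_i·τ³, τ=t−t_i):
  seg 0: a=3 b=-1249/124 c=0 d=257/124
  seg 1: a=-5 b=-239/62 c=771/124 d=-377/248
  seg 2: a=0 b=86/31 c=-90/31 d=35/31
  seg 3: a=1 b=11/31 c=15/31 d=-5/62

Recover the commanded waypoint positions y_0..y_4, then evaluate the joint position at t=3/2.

y_0 = S_0(0) = a_0 = 3
y_1 = S_1(0) = a_1 = -5
y_2 = S_2(0) = a_2 = 0
y_3 = S_3(0) = a_3 = 1
y_4 = S_3(2) = 3
t_q=3/2 is in segment 1 (τ=1/2); S_1(τ)=-11037/1984

y_0=3 y_1=-5 y_2=0 y_3=1 y_4=3
S(3/2) = -11037/1984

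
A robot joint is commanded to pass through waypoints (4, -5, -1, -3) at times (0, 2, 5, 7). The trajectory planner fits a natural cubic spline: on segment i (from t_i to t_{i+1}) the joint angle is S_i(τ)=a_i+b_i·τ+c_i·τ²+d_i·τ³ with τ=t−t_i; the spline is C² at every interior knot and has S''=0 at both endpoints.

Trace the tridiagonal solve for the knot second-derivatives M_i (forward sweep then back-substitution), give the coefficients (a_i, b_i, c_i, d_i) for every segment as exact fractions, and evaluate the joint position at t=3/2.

Δ: Δ0=-9/2, Δ1=4/3, Δ2=-1
row 1: diag=10, rhs=35; c'=3/10, d'=7/2
row 2: denom=10−3·3/10=91/10; d'=(-14−3·7/2)/(91/10)=-35/13
back: M2=-35/13
back: M1=7/2−3/10·-35/13=56/13
M: M0=0, M1=56/13, M2=-35/13, M3=0
seg 0: a=4, c=M0/2=0, d=(M1−M0)/(6·2)=14/39, b=Δ0−h0·(2M0+M1)/6=-463/78
seg 1: a=-5, c=M1/2=28/13, d=(M2−M1)/(6·3)=-7/18, b=Δ1−h1·(2M1+M2)/6=-127/78
seg 2: a=-1, c=M2/2=-35/26, d=(M3−M2)/(6·2)=35/156, b=Δ2−h2·(2M2+M3)/6=31/39
t_q=3/2 → seg 0, τ=3/2; S=4+-463/78·τ+0·τ²+14/39·τ³=-48/13

  seg 0: a=4 b=-463/78 c=0 d=14/39
  seg 1: a=-5 b=-127/78 c=28/13 d=-7/18
  seg 2: a=-1 b=31/39 c=-35/26 d=35/156
S(3/2) = -48/13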